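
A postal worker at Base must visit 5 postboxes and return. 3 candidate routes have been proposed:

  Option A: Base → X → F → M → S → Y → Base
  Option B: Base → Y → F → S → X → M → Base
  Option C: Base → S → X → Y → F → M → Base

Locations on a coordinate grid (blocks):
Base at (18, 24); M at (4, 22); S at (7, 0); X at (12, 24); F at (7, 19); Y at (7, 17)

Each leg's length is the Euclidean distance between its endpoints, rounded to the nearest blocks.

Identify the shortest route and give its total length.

Option A: 6 + 7 + 4 + 22 + 17 + 13 = 69
Option B: 13 + 2 + 19 + 25 + 8 + 14 = 81
Option C: 26 + 25 + 9 + 2 + 4 + 14 = 80

69 blocks — Option A is the shortest.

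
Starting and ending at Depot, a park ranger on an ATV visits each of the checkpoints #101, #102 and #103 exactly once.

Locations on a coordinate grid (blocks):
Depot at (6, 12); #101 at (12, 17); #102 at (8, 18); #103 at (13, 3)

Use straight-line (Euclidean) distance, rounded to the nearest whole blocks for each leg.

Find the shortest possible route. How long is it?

35 blocks — the shortest possible round trip.

Depot → #101 → #102 → #103 → Depot: 8+4+16+11 = 39
Depot → #101 → #103 → #102 → Depot: 8+14+16+6 = 44
Depot → #102 → #101 → #103 → Depot: 6+4+14+11 = 35
The minimum is 35.
One optimal route: Depot → #102 → #101 → #103 → Depot (or its reverse).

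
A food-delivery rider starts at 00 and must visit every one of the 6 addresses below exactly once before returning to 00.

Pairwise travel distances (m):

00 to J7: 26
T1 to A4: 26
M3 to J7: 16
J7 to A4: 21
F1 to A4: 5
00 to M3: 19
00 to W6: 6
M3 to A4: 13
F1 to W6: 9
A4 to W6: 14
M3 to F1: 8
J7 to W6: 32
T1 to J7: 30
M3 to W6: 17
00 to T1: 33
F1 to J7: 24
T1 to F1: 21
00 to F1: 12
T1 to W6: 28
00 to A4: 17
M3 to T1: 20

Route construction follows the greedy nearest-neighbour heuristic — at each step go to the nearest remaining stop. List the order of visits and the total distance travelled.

112 m along 00 → W6 → F1 → A4 → M3 → J7 → T1 → 00.

00 → [W6:6 / F1:12 / A4:17 / M3:19 / J7:26 / T1:33] → W6 (6)
W6 → [F1:9 / A4:14 / M3:17 / T1:28 / J7:32] → F1 (9)
F1 → [A4:5 / M3:8 / T1:21 / J7:24] → A4 (5)
A4 → [M3:13 / J7:21 / T1:26] → M3 (13)
M3 → [J7:16 / T1:20] → J7 (16)
J7 → [T1:30] → T1 (30)
Return T1→00: 33.
Total = 6 + 9 + 5 + 13 + 16 + 30 + 33 = 112.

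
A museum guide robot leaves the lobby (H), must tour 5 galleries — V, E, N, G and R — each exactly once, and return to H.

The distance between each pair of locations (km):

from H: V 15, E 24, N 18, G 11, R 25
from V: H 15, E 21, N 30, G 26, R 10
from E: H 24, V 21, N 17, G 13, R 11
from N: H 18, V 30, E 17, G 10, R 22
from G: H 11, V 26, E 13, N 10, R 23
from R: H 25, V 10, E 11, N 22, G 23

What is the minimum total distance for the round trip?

74 km — the shortest possible round trip.

There are 60 distinct closed tours to check (reversals are equivalent).
H - V - E - N - G - R - H: 15+21+17+10+23+25 = 111
H - V - E - N - R - G - H: 15+21+17+22+23+11 = 109
H - V - E - G - N - R - H: 15+21+13+10+22+25 = 106
H - V - E - G - R - N - H: 15+21+13+23+22+18 = 112
H - V - E - R - N - G - H: 15+21+11+22+10+11 = 90
H - V - E - R - G - N - H: 15+21+11+23+10+18 = 98
H - V - N - E - G - R - H: 15+30+17+13+23+25 = 123
H - V - N - E - R - G - H: 15+30+17+11+23+11 = 107
H - V - N - G - E - R - H: 15+30+10+13+11+25 = 104
H - V - N - G - R - E - H: 15+30+10+23+11+24 = 113
H - V - N - R - E - G - H: 15+30+22+11+13+11 = 102
H - V - N - R - G - E - H: 15+30+22+23+13+24 = 127
H - V - G - E - N - R - H: 15+26+13+17+22+25 = 118
H - V - G - E - R - N - H: 15+26+13+11+22+18 = 105
… (46 more)
H - V - R - E - N - G - H: 15+10+11+17+10+11 = 74  ← best
The minimum is 74.
One optimal route: H → V → R → E → N → G → H (or its reverse).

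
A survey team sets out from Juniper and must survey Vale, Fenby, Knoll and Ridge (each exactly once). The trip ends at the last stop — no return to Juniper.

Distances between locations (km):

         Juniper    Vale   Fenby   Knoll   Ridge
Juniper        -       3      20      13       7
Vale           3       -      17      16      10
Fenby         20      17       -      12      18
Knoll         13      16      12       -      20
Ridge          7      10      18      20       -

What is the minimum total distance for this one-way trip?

Minimum one-way distance = 43 km.

There are 4! = 24 possible orderings.
Juniper → Vale → Fenby → Knoll → Ridge: 3+17+12+20 = 52
Juniper → Vale → Fenby → Ridge → Knoll: 3+17+18+20 = 58
Juniper → Vale → Knoll → Fenby → Ridge: 3+16+12+18 = 49
Juniper → Vale → Knoll → Ridge → Fenby: 3+16+20+18 = 57
Juniper → Vale → Ridge → Fenby → Knoll: 3+10+18+12 = 43
Juniper → Vale → Ridge → Knoll → Fenby: 3+10+20+12 = 45
Juniper → Fenby → Vale → Knoll → Ridge: 20+17+16+20 = 73
Juniper → Fenby → Vale → Ridge → Knoll: 20+17+10+20 = 67
Juniper → Fenby → Knoll → Vale → Ridge: 20+12+16+10 = 58
Juniper → Fenby → Knoll → Ridge → Vale: 20+12+20+10 = 62
Juniper → Fenby → Ridge → Vale → Knoll: 20+18+10+16 = 64
Juniper → Fenby → Ridge → Knoll → Vale: 20+18+20+16 = 74
Juniper → Knoll → Vale → Fenby → Ridge: 13+16+17+18 = 64
Juniper → Knoll → Vale → Ridge → Fenby: 13+16+10+18 = 57
… (10 more)
The minimum is 43.
One shortest path: Juniper → Vale → Ridge → Fenby → Knoll.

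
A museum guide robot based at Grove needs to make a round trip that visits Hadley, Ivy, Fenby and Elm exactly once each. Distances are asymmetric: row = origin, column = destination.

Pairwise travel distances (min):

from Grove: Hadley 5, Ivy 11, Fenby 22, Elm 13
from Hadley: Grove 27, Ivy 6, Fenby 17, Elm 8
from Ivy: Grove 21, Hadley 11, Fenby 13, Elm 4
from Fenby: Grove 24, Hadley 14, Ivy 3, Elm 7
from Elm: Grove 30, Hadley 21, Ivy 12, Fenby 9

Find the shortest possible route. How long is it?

Minimum total distance: 46 min.

Grove - Hadley - Ivy - Fenby - Elm - Grove: 5+6+13+7+30 = 61
Grove - Hadley - Ivy - Elm - Fenby - Grove: 5+6+4+9+24 = 48
Grove - Hadley - Fenby - Ivy - Elm - Grove: 5+17+3+4+30 = 59
Grove - Hadley - Fenby - Elm - Ivy - Grove: 5+17+7+12+21 = 62
Grove - Hadley - Elm - Ivy - Fenby - Grove: 5+8+12+13+24 = 62
Grove - Hadley - Elm - Fenby - Ivy - Grove: 5+8+9+3+21 = 46
Grove - Ivy - Hadley - Fenby - Elm - Grove: 11+11+17+7+30 = 76
Grove - Ivy - Hadley - Elm - Fenby - Grove: 11+11+8+9+24 = 63
Grove - Ivy - Fenby - Hadley - Elm - Grove: 11+13+14+8+30 = 76
Grove - Ivy - Fenby - Elm - Hadley - Grove: 11+13+7+21+27 = 79
Grove - Ivy - Elm - Hadley - Fenby - Grove: 11+4+21+17+24 = 77
Grove - Ivy - Elm - Fenby - Hadley - Grove: 11+4+9+14+27 = 65
Grove - Fenby - Hadley - Ivy - Elm - Grove: 22+14+6+4+30 = 76
Grove - Fenby - Hadley - Elm - Ivy - Grove: 22+14+8+12+21 = 77
… (10 more)
The minimum is 46.
One optimal route: Grove → Hadley → Elm → Fenby → Ivy → Grove.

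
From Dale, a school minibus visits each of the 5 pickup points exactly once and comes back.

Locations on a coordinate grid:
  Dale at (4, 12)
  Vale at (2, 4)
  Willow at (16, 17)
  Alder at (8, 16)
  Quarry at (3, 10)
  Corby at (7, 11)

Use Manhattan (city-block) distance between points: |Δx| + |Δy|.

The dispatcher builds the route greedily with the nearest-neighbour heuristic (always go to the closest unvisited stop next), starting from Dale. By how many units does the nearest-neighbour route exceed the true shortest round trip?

Dale: Quarry=3, Corby=4, Alder=8, Vale=10, Willow=17 ⇒ Quarry
Quarry: Corby=5, Vale=7, Alder=11, Willow=20 ⇒ Corby
Corby: Alder=6, Vale=12, Willow=15 ⇒ Alder
Alder: Willow=9, Vale=18 ⇒ Willow
Willow: Vale=27 ⇒ Vale
NN route Dale → Quarry → Corby → Alder → Willow → Vale → Dale costs 60.
Optimal: Dale → Vale → Quarry → Corby → Willow → Alder → Dale costs 54 (by enumerating all 60 distinct tours).
Excess = 60 − 54 = 6.

The nearest-neighbour route is 6 longer than optimal.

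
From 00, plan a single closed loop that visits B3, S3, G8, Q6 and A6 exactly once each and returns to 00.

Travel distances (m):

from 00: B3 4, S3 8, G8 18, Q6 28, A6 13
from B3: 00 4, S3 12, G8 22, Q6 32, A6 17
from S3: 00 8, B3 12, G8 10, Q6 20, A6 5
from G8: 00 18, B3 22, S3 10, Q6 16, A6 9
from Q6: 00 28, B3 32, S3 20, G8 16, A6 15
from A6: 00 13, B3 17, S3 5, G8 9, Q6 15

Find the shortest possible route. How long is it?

With 5 stops there are 5!/2 = 60 distinct round trips (a route and its reverse cost the same).
00→B3→S3→G8→Q6→A6→00: 4+12+10+16+15+13 = 70
00→B3→S3→G8→A6→Q6→00: 4+12+10+9+15+28 = 78
00→B3→S3→Q6→G8→A6→00: 4+12+20+16+9+13 = 74
00→B3→S3→Q6→A6→G8→00: 4+12+20+15+9+18 = 78
00→B3→S3→A6→G8→Q6→00: 4+12+5+9+16+28 = 74
00→B3→S3→A6→Q6→G8→00: 4+12+5+15+16+18 = 70
00→B3→G8→S3→Q6→A6→00: 4+22+10+20+15+13 = 84
00→B3→G8→S3→A6→Q6→00: 4+22+10+5+15+28 = 84
00→B3→G8→Q6→S3→A6→00: 4+22+16+20+5+13 = 80
00→B3→G8→Q6→A6→S3→00: 4+22+16+15+5+8 = 70
00→B3→G8→A6→S3→Q6→00: 4+22+9+5+20+28 = 88
00→B3→G8→A6→Q6→S3→00: 4+22+9+15+20+8 = 78
00→B3→Q6→S3→G8→A6→00: 4+32+20+10+9+13 = 88
00→B3→Q6→S3→A6→G8→00: 4+32+20+5+9+18 = 88
… (46 more)
The minimum is 70.
One optimal route: 00 → B3 → S3 → G8 → Q6 → A6 → 00 (or its reverse).

Shortest round trip = 70 m.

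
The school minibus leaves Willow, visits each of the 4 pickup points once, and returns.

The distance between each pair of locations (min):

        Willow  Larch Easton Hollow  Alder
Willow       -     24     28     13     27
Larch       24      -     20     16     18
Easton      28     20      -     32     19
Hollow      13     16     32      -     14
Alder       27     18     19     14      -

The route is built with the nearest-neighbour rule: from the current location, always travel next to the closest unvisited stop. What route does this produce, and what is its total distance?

Nearest-neighbour total = 93 min; route Willow → Hollow → Alder → Larch → Easton → Willow.

Willow → [Hollow:13 / Larch:24 / Alder:27 / Easton:28] → Hollow (13)
Hollow → [Alder:14 / Larch:16 / Easton:32] → Alder (14)
Alder → [Larch:18 / Easton:19] → Larch (18)
Larch → [Easton:20] → Easton (20)
Return Easton→Willow: 28.
Total = 13 + 14 + 18 + 20 + 28 = 93.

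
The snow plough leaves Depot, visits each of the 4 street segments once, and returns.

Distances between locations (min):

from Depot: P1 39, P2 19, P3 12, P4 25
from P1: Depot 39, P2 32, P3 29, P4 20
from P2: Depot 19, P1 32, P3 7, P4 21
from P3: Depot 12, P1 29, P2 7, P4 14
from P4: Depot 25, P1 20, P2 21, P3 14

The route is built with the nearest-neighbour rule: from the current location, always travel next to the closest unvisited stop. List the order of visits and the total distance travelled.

At Depot the remaining stops are P3 12, P2 19, P4 25, P1 39; go to P3.
At P3 the remaining stops are P2 7, P4 14, P1 29; go to P2.
At P2 the remaining stops are P4 21, P1 32; go to P4.
At P4 the remaining stops are P1 20; go to P1.
Return P1→Depot: 39.
Total = 12 + 7 + 21 + 20 + 39 = 99.

Total distance 99 min via the nearest-neighbour route Depot → P3 → P2 → P4 → P1 → Depot.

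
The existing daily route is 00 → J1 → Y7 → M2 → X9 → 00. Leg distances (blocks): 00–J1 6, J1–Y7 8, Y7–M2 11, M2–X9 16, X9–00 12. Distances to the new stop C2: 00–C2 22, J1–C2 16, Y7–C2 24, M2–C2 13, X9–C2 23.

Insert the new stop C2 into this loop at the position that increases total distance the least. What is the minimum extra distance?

+20 blocks — insert C2 between M2 and X9.

Insertion cost between consecutive stops i–j is d(i,C2) + d(C2,j) − d(i,j):
  between 00 and J1: 22 + 16 − 6 = 32
  between J1 and Y7: 16 + 24 − 8 = 32
  between Y7 and M2: 24 + 13 − 11 = 26
  between M2 and X9: 13 + 23 − 16 = 20
  between X9 and 00: 23 + 22 − 12 = 33
Cheapest insertion is between M2 and X9, adding 20.
New total = 53 + 20 = 73.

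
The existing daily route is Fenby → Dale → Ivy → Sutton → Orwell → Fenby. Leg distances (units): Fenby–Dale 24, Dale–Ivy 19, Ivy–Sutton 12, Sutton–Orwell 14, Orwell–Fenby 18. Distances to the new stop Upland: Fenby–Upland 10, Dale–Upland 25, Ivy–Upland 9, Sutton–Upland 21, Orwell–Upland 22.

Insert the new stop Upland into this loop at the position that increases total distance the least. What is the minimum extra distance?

Insertion cost between consecutive stops i–j is d(i,Upland) + d(Upland,j) − d(i,j):
  between Fenby and Dale: 10 + 25 − 24 = 11
  between Dale and Ivy: 25 + 9 − 19 = 15
  between Ivy and Sutton: 9 + 21 − 12 = 18
  between Sutton and Orwell: 21 + 22 − 14 = 29
  between Orwell and Fenby: 22 + 10 − 18 = 14
Cheapest insertion is between Fenby and Dale, adding 11.
New total = 87 + 11 = 98.

Minimum extra distance: 11, inserting Upland between Fenby and Dale.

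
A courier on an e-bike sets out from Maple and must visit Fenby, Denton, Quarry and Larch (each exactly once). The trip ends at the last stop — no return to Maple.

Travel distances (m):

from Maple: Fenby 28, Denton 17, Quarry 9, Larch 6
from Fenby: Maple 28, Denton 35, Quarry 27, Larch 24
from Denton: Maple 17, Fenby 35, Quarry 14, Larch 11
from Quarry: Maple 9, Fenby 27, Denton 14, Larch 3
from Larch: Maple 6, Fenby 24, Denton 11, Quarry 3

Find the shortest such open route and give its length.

There are 4! = 24 possible orderings.
Maple - Fenby - Denton - Quarry - Larch: 28+35+14+3 = 80
Maple - Fenby - Denton - Larch - Quarry: 28+35+11+3 = 77
Maple - Fenby - Quarry - Denton - Larch: 28+27+14+11 = 80
Maple - Fenby - Quarry - Larch - Denton: 28+27+3+11 = 69
Maple - Fenby - Larch - Denton - Quarry: 28+24+11+14 = 77
Maple - Fenby - Larch - Quarry - Denton: 28+24+3+14 = 69
Maple - Denton - Fenby - Quarry - Larch: 17+35+27+3 = 82
Maple - Denton - Fenby - Larch - Quarry: 17+35+24+3 = 79
Maple - Denton - Quarry - Fenby - Larch: 17+14+27+24 = 82
Maple - Denton - Quarry - Larch - Fenby: 17+14+3+24 = 58
Maple - Denton - Larch - Fenby - Quarry: 17+11+24+27 = 79
Maple - Denton - Larch - Quarry - Fenby: 17+11+3+27 = 58
Maple - Quarry - Fenby - Denton - Larch: 9+27+35+11 = 82
Maple - Quarry - Fenby - Larch - Denton: 9+27+24+11 = 71
… (10 more)
The minimum is 58.
One shortest path: Maple → Denton → Quarry → Larch → Fenby.

Shortest open route: 58 m.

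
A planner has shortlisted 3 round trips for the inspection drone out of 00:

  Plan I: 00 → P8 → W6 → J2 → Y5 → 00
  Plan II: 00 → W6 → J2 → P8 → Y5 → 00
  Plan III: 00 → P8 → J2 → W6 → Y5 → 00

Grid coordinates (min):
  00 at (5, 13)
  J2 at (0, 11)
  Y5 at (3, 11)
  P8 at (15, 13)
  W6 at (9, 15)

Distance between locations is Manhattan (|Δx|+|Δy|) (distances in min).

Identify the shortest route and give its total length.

Plan I: 10 + 8 + 13 + 3 + 4 = 38
Plan II: 6 + 13 + 17 + 14 + 4 = 54
Plan III: 10 + 17 + 13 + 10 + 4 = 54

38 min — Plan I is the shortest.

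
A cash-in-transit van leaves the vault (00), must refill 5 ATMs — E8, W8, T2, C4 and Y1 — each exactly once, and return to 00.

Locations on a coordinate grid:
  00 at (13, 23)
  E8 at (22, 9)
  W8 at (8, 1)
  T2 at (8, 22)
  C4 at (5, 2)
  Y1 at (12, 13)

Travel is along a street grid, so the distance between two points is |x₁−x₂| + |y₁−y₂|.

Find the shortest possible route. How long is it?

80 — the shortest possible round trip.

There are 60 distinct closed tours to check (reversals are equivalent).
00→E8→W8→T2→C4→Y1→00: 23+22+21+23+18+11 = 118
00→E8→W8→T2→Y1→C4→00: 23+22+21+13+18+29 = 126
00→E8→W8→C4→T2→Y1→00: 23+22+4+23+13+11 = 96
00→E8→W8→C4→Y1→T2→00: 23+22+4+18+13+6 = 86
00→E8→W8→Y1→T2→C4→00: 23+22+16+13+23+29 = 126
00→E8→W8→Y1→C4→T2→00: 23+22+16+18+23+6 = 108
00→E8→T2→W8→C4→Y1→00: 23+27+21+4+18+11 = 104
00→E8→T2→W8→Y1→C4→00: 23+27+21+16+18+29 = 134
00→E8→T2→C4→W8→Y1→00: 23+27+23+4+16+11 = 104
00→E8→T2→C4→Y1→W8→00: 23+27+23+18+16+27 = 134
00→E8→T2→Y1→W8→C4→00: 23+27+13+16+4+29 = 112
00→E8→T2→Y1→C4→W8→00: 23+27+13+18+4+27 = 112
00→E8→C4→W8→T2→Y1→00: 23+24+4+21+13+11 = 96
00→E8→C4→W8→Y1→T2→00: 23+24+4+16+13+6 = 86
… (46 more)
00→T2→W8→C4→E8→Y1→00: 6+21+4+24+14+11 = 80  ← best
The minimum is 80.
One optimal route: 00 → T2 → W8 → C4 → E8 → Y1 → 00 (or its reverse).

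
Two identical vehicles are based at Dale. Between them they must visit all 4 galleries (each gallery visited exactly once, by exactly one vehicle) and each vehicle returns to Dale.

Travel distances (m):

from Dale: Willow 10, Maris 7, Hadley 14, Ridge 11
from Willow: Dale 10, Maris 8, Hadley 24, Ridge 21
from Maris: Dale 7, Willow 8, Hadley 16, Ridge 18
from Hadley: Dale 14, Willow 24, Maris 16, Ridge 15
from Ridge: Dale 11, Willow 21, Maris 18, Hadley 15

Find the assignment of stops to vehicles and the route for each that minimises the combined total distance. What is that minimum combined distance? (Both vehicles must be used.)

Minimum combined distance: 65 m.

Check every non-empty split of the stops between the two vehicles; for each half take its own optimal tour:
  {Willow} + {Maris, Hadley, Ridge}: 20 + 49 = 69
  {Maris} + {Willow, Hadley, Ridge}: 14 + 60 = 74
  {Willow, Maris} + {Hadley, Ridge}: 25 + 40 = 65
  {Hadley} + {Willow, Maris, Ridge}: 28 + 47 = 75
  {Willow, Hadley} + {Maris, Ridge}: 48 + 36 = 84
  {Maris, Hadley} + {Willow, Ridge}: 37 + 42 = 79
  … (7 splits in total)
Best: vehicle 1 Dale → Willow → Maris → Dale = 25; vehicle 2 Dale → Hadley → Ridge → Dale = 40; combined 65.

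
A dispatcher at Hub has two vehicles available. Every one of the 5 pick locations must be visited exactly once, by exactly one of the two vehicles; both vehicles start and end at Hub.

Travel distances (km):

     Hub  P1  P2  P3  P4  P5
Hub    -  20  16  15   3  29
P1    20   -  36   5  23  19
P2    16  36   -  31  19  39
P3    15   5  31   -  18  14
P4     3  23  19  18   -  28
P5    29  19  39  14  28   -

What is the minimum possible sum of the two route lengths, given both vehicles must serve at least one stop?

Minimum combined distance: 100 km.

Try each way of splitting the stops between the two vehicles (each non-empty) and, for each split, find the best tour for each vehicle:
  {P1} + {P2, P3, P4, P5}: 40 + 90 = 130
  {P2} + {P1, P3, P4, P5}: 32 + 70 = 102
  {P1, P2} + {P3, P4, P5}: 72 + 60 = 132
  {P3} + {P1, P2, P4, P5}: 30 + 100 = 130
  {P1, P3} + {P2, P4, P5}: 40 + 86 = 126
  {P2, P3} + {P1, P4, P5}: 62 + 70 = 132
  … (15 splits in total)
  {P4} + {P1, P2, P3, P5}: 6 + 94 = 100  ← best
Best: vehicle 1 Hub → P4 → Hub = 6; vehicle 2 Hub → P1 → P3 → P5 → P2 → Hub = 94; combined 100.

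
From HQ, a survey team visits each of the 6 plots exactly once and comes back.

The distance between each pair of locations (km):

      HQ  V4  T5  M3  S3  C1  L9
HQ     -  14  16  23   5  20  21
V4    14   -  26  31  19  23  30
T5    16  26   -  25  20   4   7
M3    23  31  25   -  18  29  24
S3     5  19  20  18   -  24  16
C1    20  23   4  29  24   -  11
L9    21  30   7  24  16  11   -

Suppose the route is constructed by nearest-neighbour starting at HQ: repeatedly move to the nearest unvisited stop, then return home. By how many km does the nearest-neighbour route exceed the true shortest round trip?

Excess over optimum: 14 km.

HQ: S3=5, V4=14, T5=16, C1=20, L9=21, M3=23 ⇒ S3
S3: L9=16, M3=18, V4=19, T5=20, C1=24 ⇒ L9
L9: T5=7, C1=11, M3=24, V4=30 ⇒ T5
T5: C1=4, M3=25, V4=26 ⇒ C1
C1: V4=23, M3=29 ⇒ V4
V4: M3=31 ⇒ M3
NN route HQ → S3 → L9 → T5 → C1 → V4 → M3 → HQ costs 109.
Optimal: HQ → V4 → C1 → T5 → L9 → M3 → S3 → HQ costs 95 (by enumerating all 360 distinct tours).
Excess = 109 − 95 = 14.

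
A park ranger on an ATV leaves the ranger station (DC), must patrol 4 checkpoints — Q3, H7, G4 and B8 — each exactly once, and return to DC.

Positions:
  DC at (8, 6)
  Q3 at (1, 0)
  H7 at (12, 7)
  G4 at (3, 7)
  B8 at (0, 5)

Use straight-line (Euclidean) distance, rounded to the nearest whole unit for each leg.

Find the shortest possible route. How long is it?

31 — the shortest possible round trip.

There are 12 distinct closed tours to check (reversals are equivalent).
DC→Q3→H7→G4→B8→DC: 9+13+9+4+8 = 43
DC→Q3→H7→B8→G4→DC: 9+13+12+4+5 = 43
DC→Q3→G4→H7→B8→DC: 9+7+9+12+8 = 45
DC→Q3→G4→B8→H7→DC: 9+7+4+12+4 = 36
DC→Q3→B8→H7→G4→DC: 9+5+12+9+5 = 40
DC→Q3→B8→G4→H7→DC: 9+5+4+9+4 = 31
DC→H7→Q3→G4→B8→DC: 4+13+7+4+8 = 36
DC→H7→Q3→B8→G4→DC: 4+13+5+4+5 = 31
DC→H7→G4→Q3→B8→DC: 4+9+7+5+8 = 33
DC→H7→B8→Q3→G4→DC: 4+12+5+7+5 = 33
DC→G4→Q3→H7→B8→DC: 5+7+13+12+8 = 45
DC→G4→H7→Q3→B8→DC: 5+9+13+5+8 = 40
The minimum is 31.
One optimal route: DC → Q3 → B8 → G4 → H7 → DC (or its reverse).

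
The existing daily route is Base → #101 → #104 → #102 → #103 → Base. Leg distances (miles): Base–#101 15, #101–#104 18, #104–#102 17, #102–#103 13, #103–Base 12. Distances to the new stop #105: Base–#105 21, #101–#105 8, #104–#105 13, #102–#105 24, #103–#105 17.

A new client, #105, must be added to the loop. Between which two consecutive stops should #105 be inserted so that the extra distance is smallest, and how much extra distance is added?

Insertion cost between consecutive stops i–j is d(i,#105) + d(#105,j) − d(i,j):
  between Base and #101: 21 + 8 − 15 = 14
  between #101 and #104: 8 + 13 − 18 = 3
  between #104 and #102: 13 + 24 − 17 = 20
  between #102 and #103: 24 + 17 − 13 = 28
  between #103 and Base: 17 + 21 − 12 = 26
Cheapest insertion is between #101 and #104, adding 3.
New total = 75 + 3 = 78.

Minimum extra distance: 3 miles, inserting #105 between #101 and #104.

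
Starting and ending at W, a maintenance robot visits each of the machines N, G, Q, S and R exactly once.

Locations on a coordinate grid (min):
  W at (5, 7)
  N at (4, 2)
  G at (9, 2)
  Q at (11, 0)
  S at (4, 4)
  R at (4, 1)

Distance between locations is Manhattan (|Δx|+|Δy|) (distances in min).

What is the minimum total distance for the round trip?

W-N-G-Q-S-R-W: 6+5+4+11+3+7 = 36
W-N-G-Q-R-S-W: 6+5+4+8+3+4 = 30
W-N-G-S-Q-R-W: 6+5+7+11+8+7 = 44
W-N-G-S-R-Q-W: 6+5+7+3+8+13 = 42
W-N-G-R-Q-S-W: 6+5+6+8+11+4 = 40
W-N-G-R-S-Q-W: 6+5+6+3+11+13 = 44
W-N-Q-G-S-R-W: 6+9+4+7+3+7 = 36
W-N-Q-G-R-S-W: 6+9+4+6+3+4 = 32
W-N-Q-S-G-R-W: 6+9+11+7+6+7 = 46
W-N-Q-S-R-G-W: 6+9+11+3+6+9 = 44
W-N-Q-R-G-S-W: 6+9+8+6+7+4 = 40
W-N-Q-R-S-G-W: 6+9+8+3+7+9 = 42
W-N-S-G-Q-R-W: 6+2+7+4+8+7 = 34
W-N-S-G-R-Q-W: 6+2+7+6+8+13 = 42
… (46 more)
W-G-Q-R-N-S-W: 9+4+8+1+2+4 = 28  ← best
The minimum is 28.
One optimal route: W → G → Q → R → N → S → W (or its reverse).

28 min — the shortest possible round trip.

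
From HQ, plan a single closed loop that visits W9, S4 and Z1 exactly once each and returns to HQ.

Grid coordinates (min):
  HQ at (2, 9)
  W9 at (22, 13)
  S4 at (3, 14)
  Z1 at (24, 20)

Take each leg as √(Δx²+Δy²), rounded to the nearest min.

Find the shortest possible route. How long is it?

With 3 stops there are 3!/2 = 3 distinct round trips (a route and its reverse cost the same).
HQ → W9 → S4 → Z1 → HQ: 20+19+22+25 = 86
HQ → W9 → Z1 → S4 → HQ: 20+7+22+5 = 54
HQ → S4 → W9 → Z1 → HQ: 5+19+7+25 = 56
The minimum is 54.
One optimal route: HQ → W9 → Z1 → S4 → HQ (or its reverse).

54 min — the shortest possible round trip.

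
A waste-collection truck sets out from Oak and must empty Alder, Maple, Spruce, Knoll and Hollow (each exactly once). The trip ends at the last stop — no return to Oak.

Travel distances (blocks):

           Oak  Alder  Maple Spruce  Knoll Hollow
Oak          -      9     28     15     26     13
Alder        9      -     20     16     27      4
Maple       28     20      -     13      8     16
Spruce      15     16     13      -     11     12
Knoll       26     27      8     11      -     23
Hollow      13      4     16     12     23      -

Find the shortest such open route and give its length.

There are 5! = 120 possible orderings.
Oak→Alder→Maple→Spruce→Knoll→Hollow: 9+20+13+11+23 = 76
Oak→Alder→Maple→Spruce→Hollow→Knoll: 9+20+13+12+23 = 77
Oak→Alder→Maple→Knoll→Spruce→Hollow: 9+20+8+11+12 = 60
Oak→Alder→Maple→Knoll→Hollow→Spruce: 9+20+8+23+12 = 72
Oak→Alder→Maple→Hollow→Spruce→Knoll: 9+20+16+12+11 = 68
Oak→Alder→Maple→Hollow→Knoll→Spruce: 9+20+16+23+11 = 79
Oak→Alder→Spruce→Maple→Knoll→Hollow: 9+16+13+8+23 = 69
Oak→Alder→Spruce→Maple→Hollow→Knoll: 9+16+13+16+23 = 77
Oak→Alder→Spruce→Knoll→Maple→Hollow: 9+16+11+8+16 = 60
Oak→Alder→Spruce→Knoll→Hollow→Maple: 9+16+11+23+16 = 75
Oak→Alder→Spruce→Hollow→Maple→Knoll: 9+16+12+16+8 = 61
Oak→Alder→Spruce→Hollow→Knoll→Maple: 9+16+12+23+8 = 68
Oak→Alder→Knoll→Maple→Spruce→Hollow: 9+27+8+13+12 = 69
Oak→Alder→Knoll→Maple→Hollow→Spruce: 9+27+8+16+12 = 72
… (106 more)
Oak→Alder→Hollow→Spruce→Knoll→Maple: 9+4+12+11+8 = 44  ← best
The minimum is 44.
One shortest path: Oak → Alder → Hollow → Spruce → Knoll → Maple.

Minimum one-way distance = 44 blocks.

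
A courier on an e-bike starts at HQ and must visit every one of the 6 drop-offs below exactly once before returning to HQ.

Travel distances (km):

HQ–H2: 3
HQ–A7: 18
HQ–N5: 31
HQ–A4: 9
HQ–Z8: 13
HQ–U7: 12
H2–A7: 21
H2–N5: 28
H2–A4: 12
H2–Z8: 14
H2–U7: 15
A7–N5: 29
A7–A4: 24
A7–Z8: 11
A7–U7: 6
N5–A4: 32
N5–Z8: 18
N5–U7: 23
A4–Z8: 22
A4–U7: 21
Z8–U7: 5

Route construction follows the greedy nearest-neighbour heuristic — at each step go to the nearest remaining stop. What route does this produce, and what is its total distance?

HQ → [H2:3 / A4:9 / U7:12 / Z8:13 / A7:18 / N5:31] → H2 (3)
H2 → [A4:12 / Z8:14 / U7:15 / A7:21 / N5:28] → A4 (12)
A4 → [U7:21 / Z8:22 / A7:24 / N5:32] → U7 (21)
U7 → [Z8:5 / A7:6 / N5:23] → Z8 (5)
Z8 → [A7:11 / N5:18] → A7 (11)
A7 → [N5:29] → N5 (29)
Return N5→HQ: 31.
Total = 3 + 12 + 21 + 5 + 11 + 29 + 31 = 112.

112 km along HQ → H2 → A4 → U7 → Z8 → A7 → N5 → HQ.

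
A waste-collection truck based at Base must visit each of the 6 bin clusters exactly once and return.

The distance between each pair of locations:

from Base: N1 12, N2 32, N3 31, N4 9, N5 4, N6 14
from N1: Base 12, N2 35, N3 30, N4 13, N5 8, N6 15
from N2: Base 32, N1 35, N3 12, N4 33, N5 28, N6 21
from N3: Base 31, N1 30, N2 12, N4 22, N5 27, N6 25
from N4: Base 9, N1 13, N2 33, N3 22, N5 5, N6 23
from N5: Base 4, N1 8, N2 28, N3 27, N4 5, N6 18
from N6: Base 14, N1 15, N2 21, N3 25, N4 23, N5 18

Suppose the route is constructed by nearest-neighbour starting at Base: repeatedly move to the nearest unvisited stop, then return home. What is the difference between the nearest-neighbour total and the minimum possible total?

Excess over optimum: 10.

Base: N5=4, N4=9, N1=12, N6=14, N3=31, N2=32 ⇒ N5
N5: N4=5, N1=8, N6=18, N3=27, N2=28 ⇒ N4
N4: N1=13, N3=22, N6=23, N2=33 ⇒ N1
N1: N6=15, N3=30, N2=35 ⇒ N6
N6: N2=21, N3=25 ⇒ N2
N2: N3=12 ⇒ N3
NN route Base → N5 → N4 → N1 → N6 → N2 → N3 → Base costs 101.
Optimal: Base → N1 → N6 → N2 → N3 → N4 → N5 → Base costs 91 (by enumerating all 360 distinct tours).
Excess = 101 − 91 = 10.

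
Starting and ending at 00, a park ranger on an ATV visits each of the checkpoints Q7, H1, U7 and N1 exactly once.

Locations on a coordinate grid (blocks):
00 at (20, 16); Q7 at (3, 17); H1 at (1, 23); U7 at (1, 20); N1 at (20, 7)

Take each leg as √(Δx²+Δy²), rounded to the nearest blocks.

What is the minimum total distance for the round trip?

56 blocks — the shortest possible round trip.

There are 12 distinct closed tours to check (reversals are equivalent).
00→Q7→H1→U7→N1→00: 17+6+3+23+9 = 58
00→Q7→H1→N1→U7→00: 17+6+25+23+19 = 90
00→Q7→U7→H1→N1→00: 17+4+3+25+9 = 58
00→Q7→U7→N1→H1→00: 17+4+23+25+20 = 89
00→Q7→N1→H1→U7→00: 17+20+25+3+19 = 84
00→Q7→N1→U7→H1→00: 17+20+23+3+20 = 83
00→H1→Q7→U7→N1→00: 20+6+4+23+9 = 62
00→H1→Q7→N1→U7→00: 20+6+20+23+19 = 88
00→H1→U7→Q7→N1→00: 20+3+4+20+9 = 56
00→H1→N1→Q7→U7→00: 20+25+20+4+19 = 88
00→U7→Q7→H1→N1→00: 19+4+6+25+9 = 63
00→U7→H1→Q7→N1→00: 19+3+6+20+9 = 57
The minimum is 56.
One optimal route: 00 → H1 → U7 → Q7 → N1 → 00 (or its reverse).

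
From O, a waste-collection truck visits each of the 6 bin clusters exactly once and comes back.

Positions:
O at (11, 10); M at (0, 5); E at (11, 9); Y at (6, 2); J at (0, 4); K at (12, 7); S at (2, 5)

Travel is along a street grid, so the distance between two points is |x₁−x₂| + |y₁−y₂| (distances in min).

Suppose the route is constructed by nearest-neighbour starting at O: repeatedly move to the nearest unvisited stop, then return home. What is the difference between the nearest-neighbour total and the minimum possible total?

2 min longer than the optimal tour.

From O: E=1, K=4, Y=13, S=14, M=16, J=17 → choose E (1).
From E: K=3, Y=12, S=13, M=15, J=16 → choose K (3).
From K: Y=11, S=12, M=14, J=15 → choose Y (11).
From Y: S=7, J=8, M=9 → choose S (7).
From S: M=2, J=3 → choose M (2).
From M: J=1 → choose J (1).
NN route O → E → K → Y → S → M → J → O costs 42.
Optimal: O → E → Y → J → M → S → K → O costs 40 (by enumerating all 360 distinct tours).
Excess = 42 − 40 = 2.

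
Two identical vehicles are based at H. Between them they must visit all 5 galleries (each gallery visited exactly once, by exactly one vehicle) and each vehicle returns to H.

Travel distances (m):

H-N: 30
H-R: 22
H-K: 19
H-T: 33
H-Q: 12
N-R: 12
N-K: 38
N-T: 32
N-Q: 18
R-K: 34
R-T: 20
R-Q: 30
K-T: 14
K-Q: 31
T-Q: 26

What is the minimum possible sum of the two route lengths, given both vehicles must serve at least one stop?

119 m — the smallest possible combined total.

There are 2^4 − 1 = 15 ways to divide the 5 stops into two non-empty groups. For each, the best each vehicle can do is its own shortest tour through its group:
  {N} + {R, K, T, Q}: 60 + 95 = 155
  {R} + {N, K, T, Q}: 44 + 95 = 139
  {N, R} + {K, T, Q}: 64 + 71 = 135
  {K} + {N, R, T, Q}: 38 + 95 = 133
  {N, K} + {R, T, Q}: 87 + 80 = 167
  {R, K} + {N, T, Q}: 75 + 95 = 170
  … (15 splits in total)
  {N, R, K, T} + {Q}: 95 + 24 = 119  ← best
Best: vehicle 1 H → N → R → T → K → H = 95; vehicle 2 H → Q → H = 24; combined 119.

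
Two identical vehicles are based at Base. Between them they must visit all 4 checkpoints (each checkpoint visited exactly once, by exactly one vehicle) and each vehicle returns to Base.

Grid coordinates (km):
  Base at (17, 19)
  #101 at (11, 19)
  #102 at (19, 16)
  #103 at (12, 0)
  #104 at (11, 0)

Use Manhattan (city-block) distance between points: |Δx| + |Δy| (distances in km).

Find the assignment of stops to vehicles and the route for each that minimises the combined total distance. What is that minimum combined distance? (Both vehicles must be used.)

Try each way of splitting the stops between the two vehicles (each non-empty) and, for each split, find the best tour for each vehicle:
  {#101} + {#102, #103, #104}: 12 + 54 = 66
  {#102} + {#101, #103, #104}: 10 + 50 = 60
  {#101, #102} + {#103, #104}: 22 + 50 = 72
  {#103} + {#101, #102, #104}: 48 + 54 = 102
  {#101, #103} + {#102, #104}: 50 + 54 = 104
  {#102, #103} + {#101, #104}: 52 + 50 = 102
  … (7 splits in total)
Best: vehicle 1 Base → #102 → Base = 10; vehicle 2 Base → #101 → #104 → #103 → Base = 50; combined 60.

Minimum combined distance: 60 km.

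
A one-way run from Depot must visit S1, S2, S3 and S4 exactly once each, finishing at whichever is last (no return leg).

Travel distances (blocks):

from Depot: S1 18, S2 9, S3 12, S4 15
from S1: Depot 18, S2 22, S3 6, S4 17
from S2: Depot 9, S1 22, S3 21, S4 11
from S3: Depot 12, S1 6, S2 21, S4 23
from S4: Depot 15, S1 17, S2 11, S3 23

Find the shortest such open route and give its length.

There are 4! = 24 possible orderings.
Depot→S1→S2→S3→S4: 18+22+21+23 = 84
Depot→S1→S2→S4→S3: 18+22+11+23 = 74
Depot→S1→S3→S2→S4: 18+6+21+11 = 56
Depot→S1→S3→S4→S2: 18+6+23+11 = 58
Depot→S1→S4→S2→S3: 18+17+11+21 = 67
Depot→S1→S4→S3→S2: 18+17+23+21 = 79
Depot→S2→S1→S3→S4: 9+22+6+23 = 60
Depot→S2→S1→S4→S3: 9+22+17+23 = 71
Depot→S2→S3→S1→S4: 9+21+6+17 = 53
Depot→S2→S3→S4→S1: 9+21+23+17 = 70
Depot→S2→S4→S1→S3: 9+11+17+6 = 43
Depot→S2→S4→S3→S1: 9+11+23+6 = 49
Depot→S3→S1→S2→S4: 12+6+22+11 = 51
Depot→S3→S1→S4→S2: 12+6+17+11 = 46
… (10 more)
The minimum is 43.
One shortest path: Depot → S2 → S4 → S1 → S3.

43 blocks — the minimum one-way total.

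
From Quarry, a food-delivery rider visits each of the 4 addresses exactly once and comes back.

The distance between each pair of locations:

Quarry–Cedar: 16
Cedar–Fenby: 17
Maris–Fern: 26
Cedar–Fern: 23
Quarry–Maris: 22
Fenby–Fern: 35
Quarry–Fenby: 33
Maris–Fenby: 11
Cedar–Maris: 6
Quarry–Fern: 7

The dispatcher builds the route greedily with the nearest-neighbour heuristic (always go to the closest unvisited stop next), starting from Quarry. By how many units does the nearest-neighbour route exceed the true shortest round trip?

Excess over optimum: 5.

From Quarry: Fern=7, Cedar=16, Maris=22, Fenby=33 → choose Fern (7).
From Fern: Cedar=23, Maris=26, Fenby=35 → choose Cedar (23).
From Cedar: Maris=6, Fenby=17 → choose Maris (6).
From Maris: Fenby=11 → choose Fenby (11).
NN route Quarry → Fern → Cedar → Maris → Fenby → Quarry costs 80.
Optimal: Quarry → Cedar → Maris → Fenby → Fern → Quarry costs 75 (by enumerating all 12 distinct tours).
Excess = 80 − 75 = 5.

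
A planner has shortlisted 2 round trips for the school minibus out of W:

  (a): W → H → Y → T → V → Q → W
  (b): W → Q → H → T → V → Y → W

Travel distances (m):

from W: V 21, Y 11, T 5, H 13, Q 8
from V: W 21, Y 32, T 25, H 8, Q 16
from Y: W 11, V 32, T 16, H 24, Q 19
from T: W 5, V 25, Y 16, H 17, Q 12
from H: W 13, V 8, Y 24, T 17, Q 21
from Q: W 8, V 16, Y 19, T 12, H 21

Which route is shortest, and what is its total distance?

102 m — (a) is the shortest.

(a): 13 + 24 + 16 + 25 + 16 + 8 = 102
(b): 8 + 21 + 17 + 25 + 32 + 11 = 114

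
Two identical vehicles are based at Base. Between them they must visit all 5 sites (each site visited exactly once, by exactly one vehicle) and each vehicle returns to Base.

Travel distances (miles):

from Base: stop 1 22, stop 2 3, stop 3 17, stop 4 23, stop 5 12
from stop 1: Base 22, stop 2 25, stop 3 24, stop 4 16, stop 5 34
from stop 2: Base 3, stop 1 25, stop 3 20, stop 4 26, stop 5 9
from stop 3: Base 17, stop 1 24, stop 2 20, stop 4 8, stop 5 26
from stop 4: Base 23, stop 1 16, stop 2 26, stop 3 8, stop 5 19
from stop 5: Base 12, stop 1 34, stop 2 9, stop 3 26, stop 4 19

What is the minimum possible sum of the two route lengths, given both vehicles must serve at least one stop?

There are 2^4 − 1 = 15 ways to divide the 5 stops into two non-empty groups. For each, the best each vehicle can do is its own shortest tour through its group:
  {stop 1} + {stop 2, stop 3, stop 4, stop 5}: 44 + 56 = 100
  {stop 2} + {stop 1, stop 3, stop 4, stop 5}: 6 + 84 = 90
  {stop 1, stop 2} + {stop 3, stop 4, stop 5}: 50 + 56 = 106
  {stop 3} + {stop 1, stop 2, stop 4, stop 5}: 34 + 69 = 103
  {stop 1, stop 3} + {stop 2, stop 4, stop 5}: 63 + 54 = 117
  {stop 2, stop 3} + {stop 1, stop 4, stop 5}: 40 + 69 = 109
  … (15 splits in total)
  {stop 1, stop 3, stop 4} + {stop 2, stop 5}: 63 + 24 = 87  ← best
Best: vehicle 1 Base → stop 1 → stop 4 → stop 3 → Base = 63; vehicle 2 Base → stop 2 → stop 5 → Base = 24; combined 87.

Minimum combined distance: 87 miles.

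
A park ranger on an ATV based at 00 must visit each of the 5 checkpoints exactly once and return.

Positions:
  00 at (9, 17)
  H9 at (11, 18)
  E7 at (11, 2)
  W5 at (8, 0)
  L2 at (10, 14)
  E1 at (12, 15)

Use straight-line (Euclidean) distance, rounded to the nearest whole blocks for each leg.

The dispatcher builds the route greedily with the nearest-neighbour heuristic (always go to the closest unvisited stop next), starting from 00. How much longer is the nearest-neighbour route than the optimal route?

From 00: H9=2, L2=3, E1=4, E7=15, W5=17 → choose H9 (2).
From H9: E1=3, L2=4, E7=16, W5=18 → choose E1 (3).
From E1: L2=2, E7=13, W5=16 → choose L2 (2).
From L2: E7=12, W5=14 → choose E7 (12).
From E7: W5=4 → choose W5 (4).
NN route 00 → H9 → E1 → L2 → E7 → W5 → 00 costs 40.
Optimal: 00 → H9 → E1 → E7 → W5 → L2 → 00 costs 39 (by enumerating all 60 distinct tours).
Excess = 40 − 39 = 1.

1 blocks longer than the optimal tour.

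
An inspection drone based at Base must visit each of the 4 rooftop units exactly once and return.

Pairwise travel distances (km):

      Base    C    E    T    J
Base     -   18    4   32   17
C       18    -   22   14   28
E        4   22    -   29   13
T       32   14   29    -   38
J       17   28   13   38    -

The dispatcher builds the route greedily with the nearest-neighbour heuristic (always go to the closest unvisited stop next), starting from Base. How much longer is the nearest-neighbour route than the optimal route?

From Base: E=4, J=17, C=18, T=32 → choose E (4).
From E: J=13, C=22, T=29 → choose J (13).
From J: C=28, T=38 → choose C (28).
From C: T=14 → choose T (14).
NN route Base → E → J → C → T → Base costs 91.
Optimal: Base → C → T → J → E → Base costs 87 (by enumerating all 12 distinct tours).
Excess = 91 − 87 = 4.

The nearest-neighbour route is 4 km longer than optimal.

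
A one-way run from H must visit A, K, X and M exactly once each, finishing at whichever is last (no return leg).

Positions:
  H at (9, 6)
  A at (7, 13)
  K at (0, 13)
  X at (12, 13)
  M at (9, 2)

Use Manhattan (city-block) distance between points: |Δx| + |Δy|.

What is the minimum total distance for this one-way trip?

Shortest open route: 30.

There are 4! = 24 possible orderings.
H - A - K - X - M: 9+7+12+14 = 42
H - A - K - M - X: 9+7+20+14 = 50
H - A - X - K - M: 9+5+12+20 = 46
H - A - X - M - K: 9+5+14+20 = 48
H - A - M - K - X: 9+13+20+12 = 54
H - A - M - X - K: 9+13+14+12 = 48
H - K - A - X - M: 16+7+5+14 = 42
H - K - A - M - X: 16+7+13+14 = 50
H - K - X - A - M: 16+12+5+13 = 46
H - K - X - M - A: 16+12+14+13 = 55
H - K - M - A - X: 16+20+13+5 = 54
H - K - M - X - A: 16+20+14+5 = 55
H - X - A - K - M: 10+5+7+20 = 42
H - X - A - M - K: 10+5+13+20 = 48
… (10 more)
H - M - X - A - K: 4+14+5+7 = 30  ← best
The minimum is 30.
One shortest path: H → M → X → A → K.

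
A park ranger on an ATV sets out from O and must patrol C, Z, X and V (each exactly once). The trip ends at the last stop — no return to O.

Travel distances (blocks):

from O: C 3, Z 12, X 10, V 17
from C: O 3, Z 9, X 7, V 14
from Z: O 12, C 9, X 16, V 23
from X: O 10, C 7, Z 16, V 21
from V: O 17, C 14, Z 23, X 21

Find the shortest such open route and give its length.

There are 4! = 24 possible orderings.
O - C - Z - X - V: 3+9+16+21 = 49
O - C - Z - V - X: 3+9+23+21 = 56
O - C - X - Z - V: 3+7+16+23 = 49
O - C - X - V - Z: 3+7+21+23 = 54
O - C - V - Z - X: 3+14+23+16 = 56
O - C - V - X - Z: 3+14+21+16 = 54
O - Z - C - X - V: 12+9+7+21 = 49
O - Z - C - V - X: 12+9+14+21 = 56
O - Z - X - C - V: 12+16+7+14 = 49
O - Z - X - V - C: 12+16+21+14 = 63
O - Z - V - C - X: 12+23+14+7 = 56
O - Z - V - X - C: 12+23+21+7 = 63
O - X - C - Z - V: 10+7+9+23 = 49
O - X - C - V - Z: 10+7+14+23 = 54
… (10 more)
The minimum is 49.
One shortest path: O → C → Z → X → V.

Minimum one-way distance = 49 blocks.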